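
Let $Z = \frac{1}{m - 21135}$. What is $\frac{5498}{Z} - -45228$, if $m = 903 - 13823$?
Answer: $-187189162$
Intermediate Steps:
$m = -12920$ ($m = 903 - 13823 = -12920$)
$Z = - \frac{1}{34055}$ ($Z = \frac{1}{-12920 - 21135} = \frac{1}{-34055} = - \frac{1}{34055} \approx -2.9364 \cdot 10^{-5}$)
$\frac{5498}{Z} - -45228 = \frac{5498}{- \frac{1}{34055}} - -45228 = 5498 \left(-34055\right) + 45228 = -187234390 + 45228 = -187189162$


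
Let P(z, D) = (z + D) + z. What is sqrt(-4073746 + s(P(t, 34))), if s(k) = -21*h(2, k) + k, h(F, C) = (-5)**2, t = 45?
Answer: 3*I*sqrt(452683) ≈ 2018.5*I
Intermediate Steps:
h(F, C) = 25
P(z, D) = D + 2*z (P(z, D) = (D + z) + z = D + 2*z)
s(k) = -525 + k (s(k) = -21*25 + k = -525 + k)
sqrt(-4073746 + s(P(t, 34))) = sqrt(-4073746 + (-525 + (34 + 2*45))) = sqrt(-4073746 + (-525 + (34 + 90))) = sqrt(-4073746 + (-525 + 124)) = sqrt(-4073746 - 401) = sqrt(-4074147) = 3*I*sqrt(452683)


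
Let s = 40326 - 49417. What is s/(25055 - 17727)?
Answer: -9091/7328 ≈ -1.2406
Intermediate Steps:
s = -9091
s/(25055 - 17727) = -9091/(25055 - 17727) = -9091/7328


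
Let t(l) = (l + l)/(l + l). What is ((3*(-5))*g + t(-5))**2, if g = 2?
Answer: 841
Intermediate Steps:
t(l) = 1 (t(l) = (2*l)/((2*l)) = (2*l)*(1/(2*l)) = 1)
((3*(-5))*g + t(-5))**2 = ((3*(-5))*2 + 1)**2 = (-15*2 + 1)**2 = (-30 + 1)**2 = (-29)**2 = 841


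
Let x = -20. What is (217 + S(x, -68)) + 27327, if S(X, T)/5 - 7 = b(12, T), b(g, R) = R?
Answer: 27239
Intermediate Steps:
S(X, T) = 35 + 5*T
(217 + S(x, -68)) + 27327 = (217 + (35 + 5*(-68))) + 27327 = (217 + (35 - 340)) + 27327 = (217 - 305) + 27327 = -88 + 27327 = 27239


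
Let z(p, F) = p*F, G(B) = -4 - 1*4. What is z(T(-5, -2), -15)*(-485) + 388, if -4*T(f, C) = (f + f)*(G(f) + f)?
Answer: -472099/2 ≈ -2.3605e+5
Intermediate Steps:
G(B) = -8 (G(B) = -4 - 4 = -8)
T(f, C) = -f*(-8 + f)/2 (T(f, C) = -(f + f)*(-8 + f)/4 = -2*f*(-8 + f)/4 = -f*(-8 + f)/2)
z(p, F) = F*p
z(T(-5, -2), -15)*(-485) + 388 = -15*(-5)*(8 - 1*(-5))/2*(-485) + 388 = -15*(-5)*(8 + 5)/2*(-485) + 388 = -15*(-5)*13/2*(-485) + 388 = -15*(-65/2)*(-485) + 388 = (975/2)*(-485) + 388 = -472875/2 + 388 = -472099/2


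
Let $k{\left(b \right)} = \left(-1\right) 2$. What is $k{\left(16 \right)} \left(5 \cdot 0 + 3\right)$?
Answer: $-6$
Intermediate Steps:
$k{\left(b \right)} = -2$
$k{\left(16 \right)} \left(5 \cdot 0 + 3\right) = - 2 \left(5 \cdot 0 + 3\right) = - 2 \left(0 + 3\right) = \left(-2\right) 3 = -6$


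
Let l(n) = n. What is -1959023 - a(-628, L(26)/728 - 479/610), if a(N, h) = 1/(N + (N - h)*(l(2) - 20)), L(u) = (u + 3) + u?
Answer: -2319152727299713/1183831291 ≈ -1.9590e+6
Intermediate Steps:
L(u) = 3 + 2*u (L(u) = (3 + u) + u = 3 + 2*u)
a(N, h) = 1/(-17*N + 18*h) (a(N, h) = 1/(N + (N - h)*(2 - 20)) = 1/(N + (N - h)*(-18)) = 1/(N + (-18*N + 18*h)) = 1/(-17*N + 18*h))
-1959023 - a(-628, L(26)/728 - 479/610) = -1959023 - 1/(-17*(-628) + 18*((3 + 2*26)/728 - 479/610)) = -1959023 - 1/(10676 + 18*((3 + 52)*(1/728) - 479*1/610)) = -1959023 - 1/(10676 + 18*(55*(1/728) - 479/610)) = -1959023 - 1/(10676 + 18*(55/728 - 479/610)) = -1959023 - 1/(10676 + 18*(-157581/222040)) = -1959023 - 1/(10676 - 1418229/111020) = -1959023 - 1/1183831291/111020 = -1959023 - 1*111020/1183831291 = -1959023 - 111020/1183831291 = -2319152727299713/1183831291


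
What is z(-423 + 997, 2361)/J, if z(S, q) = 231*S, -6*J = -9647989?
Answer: 795564/9647989 ≈ 0.082459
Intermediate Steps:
J = 9647989/6 (J = -⅙*(-9647989) = 9647989/6 ≈ 1.6080e+6)
z(-423 + 997, 2361)/J = (231*(-423 + 997))/(9647989/6) = (231*574)*(6/9647989) = 132594*(6/9647989) = 795564/9647989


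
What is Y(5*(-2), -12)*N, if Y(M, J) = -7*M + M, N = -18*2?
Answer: -2160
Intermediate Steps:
N = -36
Y(M, J) = -6*M
Y(5*(-2), -12)*N = -30*(-2)*(-36) = -6*(-10)*(-36) = 60*(-36) = -2160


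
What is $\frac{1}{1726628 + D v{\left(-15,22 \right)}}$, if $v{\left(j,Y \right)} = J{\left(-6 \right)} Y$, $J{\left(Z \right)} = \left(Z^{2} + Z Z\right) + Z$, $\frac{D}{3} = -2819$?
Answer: $- \frac{1}{10552936} \approx -9.476 \cdot 10^{-8}$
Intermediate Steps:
$D = -8457$ ($D = 3 \left(-2819\right) = -8457$)
$J{\left(Z \right)} = Z + 2 Z^{2}$ ($J{\left(Z \right)} = \left(Z^{2} + Z^{2}\right) + Z = 2 Z^{2} + Z = Z + 2 Z^{2}$)
$v{\left(j,Y \right)} = 66 Y$ ($v{\left(j,Y \right)} = - 6 \left(1 + 2 \left(-6\right)\right) Y = - 6 \left(1 - 12\right) Y = \left(-6\right) \left(-11\right) Y = 66 Y$)
$\frac{1}{1726628 + D v{\left(-15,22 \right)}} = \frac{1}{1726628 - 8457 \cdot 66 \cdot 22} = \frac{1}{1726628 - 12279564} = \frac{1}{-10552936} = - \frac{1}{10552936}$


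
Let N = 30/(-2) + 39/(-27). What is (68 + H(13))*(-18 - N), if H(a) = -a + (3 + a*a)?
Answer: -3178/9 ≈ -353.11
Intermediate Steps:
H(a) = 3 + a² - a (H(a) = -a + (3 + a²) = 3 + a² - a)
N = -148/9 (N = 30*(-½) + 39*(-1/27) = -15 - 13/9 = -148/9 ≈ -16.444)
(68 + H(13))*(-18 - N) = (68 + (3 + 13² - 1*13))*(-18 - 1*(-148/9)) = (68 + (3 + 169 - 13))*(-18 + 148/9) = (68 + 159)*(-14/9) = 227*(-14/9) = -3178/9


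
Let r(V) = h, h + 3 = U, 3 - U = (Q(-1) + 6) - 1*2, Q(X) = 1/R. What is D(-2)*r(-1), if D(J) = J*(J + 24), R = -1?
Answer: 132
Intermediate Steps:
Q(X) = -1 (Q(X) = 1/(-1) = -1)
U = 0 (U = 3 - ((-1 + 6) - 1*2) = 3 - (5 - 2) = 3 - 1*3 = 3 - 3 = 0)
D(J) = J*(24 + J)
h = -3 (h = -3 + 0 = -3)
r(V) = -3
D(-2)*r(-1) = -2*(24 - 2)*(-3) = -2*22*(-3) = -44*(-3) = 132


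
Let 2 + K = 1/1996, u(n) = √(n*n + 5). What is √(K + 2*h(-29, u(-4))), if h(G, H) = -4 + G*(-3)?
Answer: √163345155/998 ≈ 12.806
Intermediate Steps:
u(n) = √(5 + n²) (u(n) = √(n² + 5) = √(5 + n²))
h(G, H) = -4 - 3*G
K = -3991/1996 (K = -2 + 1/1996 = -3991/1996 ≈ -1.9995)
√(K + 2*h(-29, u(-4))) = √(-3991/1996 + 2*(-4 - 3*(-29))) = √(-3991/1996 + 2*(-4 + 87)) = √(-3991/1996 + 2*83) = √(-3991/1996 + 166) = √(327345/1996) = √163345155/998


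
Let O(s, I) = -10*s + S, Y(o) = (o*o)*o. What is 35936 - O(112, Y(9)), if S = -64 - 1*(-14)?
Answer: 37106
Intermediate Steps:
S = -50 (S = -64 + 14 = -50)
Y(o) = o³ (Y(o) = o²*o = o³)
O(s, I) = -50 - 10*s (O(s, I) = -10*s - 50 = -50 - 10*s)
35936 - O(112, Y(9)) = 35936 - (-50 - 10*112) = 35936 - (-50 - 1120) = 35936 - 1*(-1170) = 35936 + 1170 = 37106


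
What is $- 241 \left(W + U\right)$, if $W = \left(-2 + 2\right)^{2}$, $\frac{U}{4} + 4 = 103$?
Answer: $-95436$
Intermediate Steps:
$U = 396$ ($U = -16 + 4 \cdot 103 = -16 + 412 = 396$)
$W = 0$ ($W = 0^{2} = 0$)
$- 241 \left(W + U\right) = - 241 \left(0 + 396\right) = \left(-241\right) 396 = -95436$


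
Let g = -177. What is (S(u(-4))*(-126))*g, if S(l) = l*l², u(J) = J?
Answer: -1427328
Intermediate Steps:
S(l) = l³
(S(u(-4))*(-126))*g = ((-4)³*(-126))*(-177) = -64*(-126)*(-177) = 8064*(-177) = -1427328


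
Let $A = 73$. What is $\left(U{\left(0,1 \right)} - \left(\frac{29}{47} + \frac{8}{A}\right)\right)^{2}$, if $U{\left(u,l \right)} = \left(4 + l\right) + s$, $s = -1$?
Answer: $\frac{126135361}{11771761} \approx 10.715$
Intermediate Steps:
$U{\left(u,l \right)} = 3 + l$ ($U{\left(u,l \right)} = \left(4 + l\right) - 1 = 3 + l$)
$\left(U{\left(0,1 \right)} - \left(\frac{29}{47} + \frac{8}{A}\right)\right)^{2} = \left(\left(3 + 1\right) - \left(\frac{8}{73} + \frac{29}{47}\right)\right)^{2} = \left(4 - \frac{2493}{3431}\right)^{2} = \left(\frac{11231}{3431}\right)^{2} = \frac{126135361}{11771761}$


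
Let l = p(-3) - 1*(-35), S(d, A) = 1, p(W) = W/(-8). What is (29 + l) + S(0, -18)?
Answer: 523/8 ≈ 65.375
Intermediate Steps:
p(W) = -W/8 (p(W) = W*(-1/8) = -W/8)
l = 283/8 (l = -1/8*(-3) - 1*(-35) = 3/8 + 35 = 283/8 ≈ 35.375)
(29 + l) + S(0, -18) = (29 + 283/8) + 1 = 515/8 + 1 = 523/8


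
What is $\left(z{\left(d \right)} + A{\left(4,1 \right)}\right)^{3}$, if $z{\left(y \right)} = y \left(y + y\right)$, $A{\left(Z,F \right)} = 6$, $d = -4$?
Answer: $54872$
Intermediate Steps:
$z{\left(y \right)} = 2 y^{2}$ ($z{\left(y \right)} = y 2 y = 2 y^{2}$)
$\left(z{\left(d \right)} + A{\left(4,1 \right)}\right)^{3} = \left(2 \left(-4\right)^{2} + 6\right)^{3} = \left(2 \cdot 16 + 6\right)^{3} = \left(32 + 6\right)^{3} = 38^{3} = 54872$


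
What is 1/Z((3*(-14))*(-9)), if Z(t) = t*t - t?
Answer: 1/142506 ≈ 7.0172e-6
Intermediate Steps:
Z(t) = t² - t
1/Z((3*(-14))*(-9)) = 1/(((3*(-14))*(-9))*(-1 + (3*(-14))*(-9))) = 1/((-42*(-9))*(-1 - 42*(-9))) = 1/(378*(-1 + 378)) = 1/(378*377) = 1/142506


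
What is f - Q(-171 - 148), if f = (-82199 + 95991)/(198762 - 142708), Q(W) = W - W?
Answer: 6896/28027 ≈ 0.24605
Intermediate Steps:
Q(W) = 0
f = 6896/28027 (f = 13792/56054 = 13792*(1/56054) = 6896/28027 ≈ 0.24605)
f - Q(-171 - 148) = 6896/28027 - 1*0 = 6896/28027 + 0 = 6896/28027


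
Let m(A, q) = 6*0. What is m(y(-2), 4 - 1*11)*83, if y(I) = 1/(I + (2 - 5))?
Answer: 0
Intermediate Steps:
y(I) = 1/(-3 + I) (y(I) = 1/(I - 3) = 1/(-3 + I))
m(A, q) = 0
m(y(-2), 4 - 1*11)*83 = 0*83 = 0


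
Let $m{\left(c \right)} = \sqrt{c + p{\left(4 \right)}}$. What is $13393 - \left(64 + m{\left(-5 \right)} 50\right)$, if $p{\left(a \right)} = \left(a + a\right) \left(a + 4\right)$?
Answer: $13329 - 50 \sqrt{59} \approx 12945.0$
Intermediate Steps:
$p{\left(a \right)} = 2 a \left(4 + a\right)$
$m{\left(c \right)} = \sqrt{64 + c}$ ($m{\left(c \right)} = \sqrt{c + 2 \cdot 4 \left(4 + 4\right)} = \sqrt{c + 2 \cdot 4 \cdot 8} = \sqrt{c + 64} = \sqrt{64 + c}$)
$13393 - \left(64 + m{\left(-5 \right)} 50\right) = 13393 - \left(64 + \sqrt{64 - 5} \cdot 50\right) = 13393 - \left(64 + \sqrt{59} \cdot 50\right) = 13393 - \left(64 + 50 \sqrt{59}\right) = 13329 - 50 \sqrt{59}$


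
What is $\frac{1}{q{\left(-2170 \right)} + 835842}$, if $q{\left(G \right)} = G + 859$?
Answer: $\frac{1}{834531} \approx 1.1983 \cdot 10^{-6}$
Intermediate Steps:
$q{\left(G \right)} = 859 + G$
$\frac{1}{q{\left(-2170 \right)} + 835842} = \frac{1}{\left(859 - 2170\right) + 835842} = \frac{1}{-1311 + 835842} = \frac{1}{834531}$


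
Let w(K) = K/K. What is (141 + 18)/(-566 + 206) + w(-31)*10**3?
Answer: 119947/120 ≈ 999.56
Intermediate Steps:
w(K) = 1
(141 + 18)/(-566 + 206) + w(-31)*10**3 = (141 + 18)/(-566 + 206) + 1*10**3 = 159/(-360) + 1*1000 = 159*(-1/360) + 1000 = -53/120 + 1000 = 119947/120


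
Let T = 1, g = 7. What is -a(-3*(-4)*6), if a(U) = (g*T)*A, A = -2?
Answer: 14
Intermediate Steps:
a(U) = -14 (a(U) = (7*1)*(-2) = 7*(-2) = -14)
-a(-3*(-4)*6) = -1*(-14) = 14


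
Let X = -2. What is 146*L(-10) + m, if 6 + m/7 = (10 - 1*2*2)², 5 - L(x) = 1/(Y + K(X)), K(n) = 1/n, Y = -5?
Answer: 10632/11 ≈ 966.54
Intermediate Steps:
L(x) = 57/11 (L(x) = 5 - 1/(-5 + 1/(-2)) = 5 - 1/(-5 - ½) = 5 - 1/(-11/2) = 5 - 1*(-2/11) = 5 + 2/11 = 57/11)
m = 210 (m = -42 + 7*(10 - 1*2*2)² = -42 + 7*(10 - 2*2)² = -42 + 7*(10 - 4)² = -42 + 7*6² = -42 + 7*36 = -42 + 252 = 210)
146*L(-10) + m = 146*(57/11) + 210 = 8322/11 + 210 = 10632/11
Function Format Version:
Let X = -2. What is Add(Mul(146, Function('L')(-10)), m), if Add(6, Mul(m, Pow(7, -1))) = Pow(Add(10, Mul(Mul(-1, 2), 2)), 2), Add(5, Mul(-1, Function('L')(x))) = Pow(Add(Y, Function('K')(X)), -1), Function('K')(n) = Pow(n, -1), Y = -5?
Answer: Rational(10632, 11) ≈ 966.54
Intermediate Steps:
Function('L')(x) = Rational(57, 11) (Function('L')(x) = Add(5, Mul(-1, Pow(Add(-5, Pow(-2, -1)), -1))) = Add(5, Mul(-1, Pow(Add(-5, Rational(-1, 2)), -1))) = Add(5, Mul(-1, Pow(Rational(-11, 2), -1))) = Add(5, Mul(-1, Rational(-2, 11))) = Add(5, Rational(2, 11)) = Rational(57, 11))
m = 210 (m = Add(-42, Mul(7, Pow(Add(10, Mul(Mul(-1, 2), 2)), 2))) = Add(-42, Mul(7, Pow(Add(10, Mul(-2, 2)), 2))) = Add(-42, Mul(7, Pow(Add(10, -4), 2))) = Add(-42, Mul(7, Pow(6, 2))) = Add(-42, Mul(7, 36)) = Add(-42, 252) = 210)
Add(Mul(146, Function('L')(-10)), m) = Add(Mul(146, Rational(57, 11)), 210) = Add(Rational(8322, 11), 210) = Rational(10632, 11)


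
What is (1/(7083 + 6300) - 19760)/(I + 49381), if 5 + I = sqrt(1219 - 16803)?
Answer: -408043385897/1019619386865 + 264448079*I*sqrt(974)/8156955094920 ≈ -0.40019 + 0.0010118*I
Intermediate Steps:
I = -5 + 4*I*sqrt(974) (I = -5 + sqrt(1219 - 16803) = -5 + sqrt(-15584) = -5 + 4*I*sqrt(974) ≈ -5.0 + 124.84*I)
(1/(7083 + 6300) - 19760)/(I + 49381) = (1/(7083 + 6300) - 19760)/((-5 + 4*I*sqrt(974)) + 49381) = (1/13383 - 19760)/(49376 + 4*I*sqrt(974)) = -264448079/(13383*(49376 + 4*I*sqrt(974)))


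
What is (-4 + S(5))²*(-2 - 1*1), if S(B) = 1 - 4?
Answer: -147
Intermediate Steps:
S(B) = -3
(-4 + S(5))²*(-2 - 1*1) = (-4 - 3)²*(-2 - 1*1) = (-7)²*(-2 - 1) = 49*(-3) = -147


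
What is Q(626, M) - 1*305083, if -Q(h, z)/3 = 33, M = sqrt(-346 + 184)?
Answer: -305182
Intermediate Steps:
M = 9*I*sqrt(2) (M = sqrt(-162) = 9*I*sqrt(2) ≈ 12.728*I)
Q(h, z) = -99 (Q(h, z) = -3*33 = -99)
Q(626, M) - 1*305083 = -99 - 1*305083 = -99 - 305083 = -305182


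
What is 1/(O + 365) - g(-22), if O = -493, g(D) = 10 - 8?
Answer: -257/128 ≈ -2.0078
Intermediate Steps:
g(D) = 2
1/(O + 365) - g(-22) = 1/(-493 + 365) - 1*2 = 1/(-128) - 2 = -1/128 - 2 = -257/128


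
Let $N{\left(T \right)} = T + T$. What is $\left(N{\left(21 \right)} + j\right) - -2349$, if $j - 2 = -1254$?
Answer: $1139$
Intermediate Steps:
$j = -1252$ ($j = 2 - 1254 = -1252$)
$N{\left(T \right)} = 2 T$
$\left(N{\left(21 \right)} + j\right) - -2349 = \left(2 \cdot 21 - 1252\right) - -2349 = \left(42 - 1252\right) + 2349 = -1210 + 2349 = 1139$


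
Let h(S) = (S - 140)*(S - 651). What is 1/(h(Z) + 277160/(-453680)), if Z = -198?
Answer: 11342/3254716075 ≈ 3.4848e-6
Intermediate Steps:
h(S) = (-651 + S)*(-140 + S) (h(S) = (-140 + S)*(-651 + S) = (-651 + S)*(-140 + S))
1/(h(Z) + 277160/(-453680)) = 1/((91140 + (-198)² - 791*(-198)) + 277160/(-453680)) = 1/((91140 + 39204 + 156618) + 277160*(-1/453680)) = 1/(286962 - 6929/11342) = 1/(3254716075/11342) = 11342/3254716075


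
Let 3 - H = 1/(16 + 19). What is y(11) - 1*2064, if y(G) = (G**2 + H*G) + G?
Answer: -66476/35 ≈ -1899.3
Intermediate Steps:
H = 104/35 (H = 3 - 1/(16 + 19) = 3 - 1/35 = 104/35 ≈ 2.9714)
y(G) = G**2 + 139*G/35 (y(G) = (G**2 + 104*G/35) + G = G**2 + 139*G/35)
y(11) - 1*2064 = (1/35)*11*(139 + 35*11) - 1*2064 = (1/35)*11*(139 + 385) - 2064 = (1/35)*11*524 - 2064 = 5764/35 - 2064 = -66476/35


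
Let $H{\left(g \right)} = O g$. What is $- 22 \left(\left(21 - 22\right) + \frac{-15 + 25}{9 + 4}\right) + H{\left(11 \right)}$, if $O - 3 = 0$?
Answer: $\frac{495}{13} \approx 38.077$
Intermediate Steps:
$O = 3$ ($O = 3 + 0 = 3$)
$H{\left(g \right)} = 3 g$
$- 22 \left(\left(21 - 22\right) + \frac{-15 + 25}{9 + 4}\right) + H{\left(11 \right)} = - 22 \left(\left(21 - 22\right) + \frac{-15 + 25}{9 + 4}\right) + 3 \cdot 11 = - 22 \left(-1 + \frac{10}{13}\right) + 33 = \left(-22\right) \left(- \frac{3}{13}\right) + 33 = \frac{66}{13} + 33 = \frac{495}{13}$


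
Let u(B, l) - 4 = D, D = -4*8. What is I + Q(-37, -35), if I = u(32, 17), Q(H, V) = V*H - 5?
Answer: 1262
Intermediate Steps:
D = -32
u(B, l) = -28 (u(B, l) = 4 - 32 = -28)
Q(H, V) = -5 + H*V (Q(H, V) = H*V - 5 = -5 + H*V)
I = -28
I + Q(-37, -35) = -28 + (-5 - 37*(-35)) = -28 + (-5 + 1295) = -28 + 1290 = 1262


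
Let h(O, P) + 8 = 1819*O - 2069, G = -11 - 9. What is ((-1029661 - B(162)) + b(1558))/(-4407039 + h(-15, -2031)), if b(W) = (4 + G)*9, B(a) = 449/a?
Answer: 166828859/718696962 ≈ 0.23213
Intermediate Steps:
G = -20
b(W) = -144 (b(W) = (4 - 20)*9 = -16*9 = -144)
h(O, P) = -2077 + 1819*O (h(O, P) = -8 + (1819*O - 2069) = -8 + (-2069 + 1819*O) = -2077 + 1819*O)
((-1029661 - B(162)) + b(1558))/(-4407039 + h(-15, -2031)) = ((-1029661 - 449/162) - 144)/(-4407039 + (-2077 + 1819*(-15))) = ((-1029661 - 449/162) - 144)/(-4407039 + (-2077 - 27285)) = ((-1029661 - 1*449/162) - 144)/(-4407039 - 29362) = ((-1029661 - 449/162) - 144)/(-4436401) = (-166805531/162 - 144)*(-1/4436401) = -166828859/162*(-1/4436401) = 166828859/718696962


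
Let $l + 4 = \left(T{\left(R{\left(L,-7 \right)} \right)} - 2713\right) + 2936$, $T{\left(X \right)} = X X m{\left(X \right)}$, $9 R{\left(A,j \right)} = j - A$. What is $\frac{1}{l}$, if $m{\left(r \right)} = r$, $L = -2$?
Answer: $\frac{729}{159526} \approx 0.0045698$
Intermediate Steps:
$R{\left(A,j \right)} = - \frac{A}{9} + \frac{j}{9}$ ($R{\left(A,j \right)} = \frac{j - A}{9} = - \frac{A}{9} + \frac{j}{9}$)
$T{\left(X \right)} = X^{3}$ ($T{\left(X \right)} = X X X = X^{2} X = X^{3}$)
$l = \frac{159526}{729}$ ($l = -4 + \left(\left(\left(\left(- \frac{1}{9}\right) \left(-2\right) + \frac{1}{9} \left(-7\right)\right)^{3} - 2713\right) + 2936\right) = -4 + \left(\left(\left(\frac{2}{9} - \frac{7}{9}\right)^{3} - 2713\right) + 2936\right) = -4 + \left(\left(\left(- \frac{5}{9}\right)^{3} - 2713\right) + 2936\right) = -4 + \left(\left(- \frac{125}{729} - 2713\right) + 2936\right) = -4 + \left(- \frac{1977902}{729} + 2936\right) = -4 + \frac{162442}{729} = \frac{159526}{729} \approx 218.83$)
$\frac{1}{l} = \frac{1}{\frac{159526}{729}} = \frac{729}{159526}$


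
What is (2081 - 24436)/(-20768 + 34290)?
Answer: -22355/13522 ≈ -1.6532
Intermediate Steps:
(2081 - 24436)/(-20768 + 34290) = -22355/13522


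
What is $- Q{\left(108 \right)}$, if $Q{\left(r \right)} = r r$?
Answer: $-11664$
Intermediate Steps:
$Q{\left(r \right)} = r^{2}$
$- Q{\left(108 \right)} = - 108^{2} = \left(-1\right) 11664 = -11664$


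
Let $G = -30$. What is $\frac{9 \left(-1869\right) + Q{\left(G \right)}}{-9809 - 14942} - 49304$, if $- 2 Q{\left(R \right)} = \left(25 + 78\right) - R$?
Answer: $- \frac{2440612833}{49502} \approx -49303.0$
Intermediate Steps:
$Q{\left(R \right)} = - \frac{103}{2} + \frac{R}{2}$ ($Q{\left(R \right)} = - \frac{\left(25 + 78\right) - R}{2} = - \frac{103 - R}{2} = - \frac{103}{2} + \frac{R}{2}$)
$\frac{9 \left(-1869\right) + Q{\left(G \right)}}{-9809 - 14942} - 49304 = \frac{9 \left(-1869\right) + \left(- \frac{103}{2} + \frac{1}{2} \left(-30\right)\right)}{-9809 - 14942} - 49304 = \frac{-16821 - \frac{133}{2}}{-24751} - 49304 = \left(-16821 - \frac{133}{2}\right) \left(- \frac{1}{24751}\right) - 49304 = \left(- \frac{33775}{2}\right) \left(- \frac{1}{24751}\right) - 49304 = \frac{33775}{49502} - 49304 = - \frac{2440612833}{49502}$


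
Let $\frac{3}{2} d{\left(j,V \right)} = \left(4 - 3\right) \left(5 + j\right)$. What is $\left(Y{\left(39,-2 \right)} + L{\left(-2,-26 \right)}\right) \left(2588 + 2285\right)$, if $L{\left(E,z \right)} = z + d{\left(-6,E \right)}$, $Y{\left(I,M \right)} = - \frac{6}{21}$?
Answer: $- \frac{2758118}{21} \approx -1.3134 \cdot 10^{5}$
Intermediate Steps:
$Y{\left(I,M \right)} = - \frac{2}{7}$ ($Y{\left(I,M \right)} = \left(-6\right) \frac{1}{21} = - \frac{2}{7}$)
$d{\left(j,V \right)} = \frac{10}{3} + \frac{2 j}{3}$ ($d{\left(j,V \right)} = \frac{2 \left(4 - 3\right) \left(5 + j\right)}{3} = \frac{2 \cdot 1 \left(5 + j\right)}{3} = \frac{2 \left(5 + j\right)}{3} = \frac{10}{3} + \frac{2 j}{3}$)
$L{\left(E,z \right)} = - \frac{2}{3} + z$ ($L{\left(E,z \right)} = z + \left(\frac{10}{3} + \frac{2}{3} \left(-6\right)\right) = z + \left(\frac{10}{3} - 4\right) = z - \frac{2}{3} = - \frac{2}{3} + z$)
$\left(Y{\left(39,-2 \right)} + L{\left(-2,-26 \right)}\right) \left(2588 + 2285\right) = \left(- \frac{2}{7} - \frac{80}{3}\right) \left(2588 + 2285\right) = \left(- \frac{2}{7} - \frac{80}{3}\right) 4873 = \left(- \frac{566}{21}\right) 4873 = - \frac{2758118}{21}$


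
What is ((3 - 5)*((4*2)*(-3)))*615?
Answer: 29520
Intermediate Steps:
((3 - 5)*((4*2)*(-3)))*615 = -16*(-3)*615 = -2*(-24)*615 = 48*615 = 29520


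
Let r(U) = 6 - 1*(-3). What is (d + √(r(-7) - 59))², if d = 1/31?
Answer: -48049/961 + 10*I*√2/31 ≈ -49.999 + 0.4562*I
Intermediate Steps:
d = 1/31 ≈ 0.032258
r(U) = 9 (r(U) = 6 + 3 = 9)
(d + √(r(-7) - 59))² = (1/31 + √(9 - 59))² = (1/31 + √(-50))² = (1/31 + 5*I*√2)²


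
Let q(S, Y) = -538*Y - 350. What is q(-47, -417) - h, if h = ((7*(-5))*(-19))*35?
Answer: 200721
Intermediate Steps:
q(S, Y) = -350 - 538*Y
h = 23275 (h = -35*(-19)*35 = 665*35 = 23275)
q(-47, -417) - h = (-350 - 538*(-417)) - 1*23275 = (-350 + 224346) - 23275 = 223996 - 23275 = 200721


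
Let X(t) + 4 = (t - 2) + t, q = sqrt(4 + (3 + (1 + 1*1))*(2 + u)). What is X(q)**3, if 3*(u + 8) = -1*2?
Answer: 1896 - 112*I*sqrt(66)/9 ≈ 1896.0 - 101.1*I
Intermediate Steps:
u = -26/3 (u = -8 + (-1*2)/3 = -8 + (1/3)*(-2) = -8 - 2/3 = -26/3 ≈ -8.6667)
q = 2*I*sqrt(66)/3 (q = sqrt(4 + (3 + (1 + 1*1))*(2 - 26/3)) = sqrt(4 + (3 + (1 + 1))*(-20/3)) = sqrt(4 + (3 + 2)*(-20/3)) = sqrt(4 + 5*(-20/3)) = sqrt(4 - 100/3) = sqrt(-88/3) = 2*I*sqrt(66)/3 ≈ 5.416*I)
X(t) = -6 + 2*t (X(t) = -4 + ((t - 2) + t) = -4 + ((-2 + t) + t) = -4 + (-2 + 2*t) = -6 + 2*t)
X(q)**3 = (-6 + 2*(2*I*sqrt(66)/3))**3 = (-6 + 4*I*sqrt(66)/3)**3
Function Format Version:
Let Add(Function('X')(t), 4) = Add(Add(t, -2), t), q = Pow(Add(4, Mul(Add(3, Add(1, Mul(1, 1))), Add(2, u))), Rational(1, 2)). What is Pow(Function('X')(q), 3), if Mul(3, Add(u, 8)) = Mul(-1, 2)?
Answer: Add(1896, Mul(Rational(-112, 9), I, Pow(66, Rational(1, 2)))) ≈ Add(1896.0, Mul(-101.10, I))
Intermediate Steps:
u = Rational(-26, 3) (u = Add(-8, Mul(Rational(1, 3), Mul(-1, 2))) = Add(-8, Mul(Rational(1, 3), -2)) = Add(-8, Rational(-2, 3)) = Rational(-26, 3) ≈ -8.6667)
q = Mul(Rational(2, 3), I, Pow(66, Rational(1, 2))) (q = Pow(Add(4, Mul(Add(3, Add(1, Mul(1, 1))), Add(2, Rational(-26, 3)))), Rational(1, 2)) = Pow(Add(4, Mul(Add(3, Add(1, 1)), Rational(-20, 3))), Rational(1, 2)) = Pow(Add(4, Mul(Add(3, 2), Rational(-20, 3))), Rational(1, 2)) = Pow(Add(4, Mul(5, Rational(-20, 3))), Rational(1, 2)) = Pow(Add(4, Rational(-100, 3)), Rational(1, 2)) = Pow(Rational(-88, 3), Rational(1, 2)) = Mul(Rational(2, 3), I, Pow(66, Rational(1, 2))) ≈ Mul(5.4160, I))
Function('X')(t) = Add(-6, Mul(2, t)) (Function('X')(t) = Add(-4, Add(Add(t, -2), t)) = Add(-4, Add(Add(-2, t), t)) = Add(-4, Add(-2, Mul(2, t))) = Add(-6, Mul(2, t)))
Pow(Function('X')(q), 3) = Pow(Add(-6, Mul(2, Mul(Rational(2, 3), I, Pow(66, Rational(1, 2))))), 3) = Pow(Add(-6, Mul(Rational(4, 3), I, Pow(66, Rational(1, 2)))), 3)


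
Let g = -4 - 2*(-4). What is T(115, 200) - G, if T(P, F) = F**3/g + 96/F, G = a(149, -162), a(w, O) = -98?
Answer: 50002462/25 ≈ 2.0001e+6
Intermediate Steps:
G = -98
g = 4 (g = -4 + 8 = 4)
T(P, F) = 96/F + F**3/4 (T(P, F) = F**3/4 + 96/F = 96/F + F**3/4)
T(115, 200) - G = (1/4)*(384 + 200**4)/200 - 1*(-98) = (1/4)*(1/200)*(384 + 1600000000) + 98 = (1/4)*(1/200)*1600000384 + 98 = 50000012/25 + 98 = 50002462/25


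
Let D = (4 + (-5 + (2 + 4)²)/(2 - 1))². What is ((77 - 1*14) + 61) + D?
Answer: 1349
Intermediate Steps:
D = 1225 (D = (4 + (-5 + 6²)/1)² = (4 + (-5 + 36)*1)² = (4 + 31*1)² = (4 + 31)² = 35² = 1225)
((77 - 1*14) + 61) + D = ((77 - 1*14) + 61) + 1225 = ((77 - 14) + 61) + 1225 = (63 + 61) + 1225 = 124 + 1225 = 1349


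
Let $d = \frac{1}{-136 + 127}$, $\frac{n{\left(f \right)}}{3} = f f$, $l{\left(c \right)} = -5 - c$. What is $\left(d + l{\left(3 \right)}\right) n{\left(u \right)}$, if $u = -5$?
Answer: $- \frac{1825}{3} \approx -608.33$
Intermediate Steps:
$n{\left(f \right)} = 3 f^{2}$ ($n{\left(f \right)} = 3 f f = 3 f^{2}$)
$d = - \frac{1}{9}$ ($d = \frac{1}{-9} = - \frac{1}{9} \approx -0.11111$)
$\left(d + l{\left(3 \right)}\right) n{\left(u \right)} = \left(- \frac{1}{9} - 8\right) 3 \left(-5\right)^{2} = \left(- \frac{1}{9} - 8\right) 3 \cdot 25 = \left(- \frac{1}{9} - 8\right) 75 = \left(- \frac{73}{9}\right) 75 = - \frac{1825}{3}$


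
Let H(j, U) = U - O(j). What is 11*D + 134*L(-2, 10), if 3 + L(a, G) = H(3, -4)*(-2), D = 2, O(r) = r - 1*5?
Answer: 156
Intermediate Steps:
O(r) = -5 + r (O(r) = r - 5 = -5 + r)
H(j, U) = 5 + U - j (H(j, U) = U - (-5 + j) = U + (5 - j) = 5 + U - j)
L(a, G) = 1 (L(a, G) = -3 + (5 - 4 - 1*3)*(-2) = -3 + (5 - 4 - 3)*(-2) = -3 - 2*(-2) = -3 + 4 = 1)
11*D + 134*L(-2, 10) = 11*2 + 134*1 = 22 + 134 = 156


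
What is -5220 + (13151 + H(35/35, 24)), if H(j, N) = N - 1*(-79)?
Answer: 8034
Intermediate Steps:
H(j, N) = 79 + N (H(j, N) = N + 79 = 79 + N)
-5220 + (13151 + H(35/35, 24)) = -5220 + (13151 + (79 + 24)) = -5220 + (13151 + 103) = -5220 + 13254 = 8034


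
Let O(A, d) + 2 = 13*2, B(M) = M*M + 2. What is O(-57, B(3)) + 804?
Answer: 828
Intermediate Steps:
B(M) = 2 + M**2 (B(M) = M**2 + 2 = 2 + M**2)
O(A, d) = 24 (O(A, d) = -2 + 13*2 = -2 + 26 = 24)
O(-57, B(3)) + 804 = 24 + 804 = 828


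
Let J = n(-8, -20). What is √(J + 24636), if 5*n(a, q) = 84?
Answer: 24*√1070/5 ≈ 157.01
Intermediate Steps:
n(a, q) = 84/5 (n(a, q) = (⅕)*84 = 84/5)
J = 84/5 ≈ 16.800
√(J + 24636) = √(84/5 + 24636) = √(123264/5) = 24*√1070/5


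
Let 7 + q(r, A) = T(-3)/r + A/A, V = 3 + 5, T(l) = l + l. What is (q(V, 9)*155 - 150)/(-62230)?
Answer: 957/49784 ≈ 0.019223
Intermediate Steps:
T(l) = 2*l
V = 8
q(r, A) = -6 - 6/r (q(r, A) = -7 + ((2*(-3))/r + A/A) = -7 + (-6/r + 1) = -7 + (1 - 6/r) = -6 - 6/r)
(q(V, 9)*155 - 150)/(-62230) = ((-6 - 6/8)*155 - 150)/(-62230) = ((-6 - 6*⅛)*155 - 150)*(-1/62230) = ((-6 - ¾)*155 - 150)*(-1/62230) = (-27/4*155 - 150)*(-1/62230) = (-4185/4 - 150)*(-1/62230) = -4785/4*(-1/62230) = 957/49784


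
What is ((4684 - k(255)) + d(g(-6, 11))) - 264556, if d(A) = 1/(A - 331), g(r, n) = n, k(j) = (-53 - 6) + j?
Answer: -83221761/320 ≈ -2.6007e+5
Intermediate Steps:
k(j) = -59 + j
d(A) = 1/(-331 + A)
((4684 - k(255)) + d(g(-6, 11))) - 264556 = ((4684 - (-59 + 255)) + 1/(-331 + 11)) - 264556 = ((4684 - 1*196) + 1/(-320)) - 264556 = ((4684 - 196) - 1/320) - 264556 = (4488 - 1/320) - 264556 = 1436159/320 - 264556 = -83221761/320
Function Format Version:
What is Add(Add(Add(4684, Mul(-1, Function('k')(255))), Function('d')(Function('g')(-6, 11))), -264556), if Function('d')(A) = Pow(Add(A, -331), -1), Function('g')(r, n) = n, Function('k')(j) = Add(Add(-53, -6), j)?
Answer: Rational(-83221761, 320) ≈ -2.6007e+5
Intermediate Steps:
Function('k')(j) = Add(-59, j)
Function('d')(A) = Pow(Add(-331, A), -1)
Add(Add(Add(4684, Mul(-1, Function('k')(255))), Function('d')(Function('g')(-6, 11))), -264556) = Add(Add(Add(4684, Mul(-1, Add(-59, 255))), Pow(Add(-331, 11), -1)), -264556) = Add(Add(Add(4684, Mul(-1, 196)), Pow(-320, -1)), -264556) = Add(Add(Add(4684, -196), Rational(-1, 320)), -264556) = Add(Add(4488, Rational(-1, 320)), -264556) = Add(Rational(1436159, 320), -264556) = Rational(-83221761, 320)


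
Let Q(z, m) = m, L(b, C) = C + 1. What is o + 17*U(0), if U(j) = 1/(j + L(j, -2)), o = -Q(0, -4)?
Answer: -13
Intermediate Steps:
L(b, C) = 1 + C
o = 4 (o = -1*(-4) = 4)
U(j) = 1/(-1 + j) (U(j) = 1/(j + (1 - 2)) = 1/(j - 1) = 1/(-1 + j))
o + 17*U(0) = 4 + 17/(-1 + 0) = 4 + 17/(-1) = 4 + 17*(-1) = 4 - 17 = -13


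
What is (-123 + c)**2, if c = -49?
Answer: 29584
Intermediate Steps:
(-123 + c)**2 = (-123 - 49)**2 = (-172)**2 = 29584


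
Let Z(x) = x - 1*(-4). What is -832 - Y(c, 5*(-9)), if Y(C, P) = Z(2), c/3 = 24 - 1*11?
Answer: -838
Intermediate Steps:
c = 39 (c = 3*(24 - 1*11) = 3*(24 - 11) = 3*13 = 39)
Z(x) = 4 + x (Z(x) = x + 4 = 4 + x)
Y(C, P) = 6 (Y(C, P) = 4 + 2 = 6)
-832 - Y(c, 5*(-9)) = -832 - 1*6 = -832 - 6 = -838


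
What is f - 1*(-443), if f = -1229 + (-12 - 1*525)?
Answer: -1323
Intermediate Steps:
f = -1766 (f = -1229 + (-12 - 525) = -1229 - 537 = -1766)
f - 1*(-443) = -1766 - 1*(-443) = -1766 + 443 = -1323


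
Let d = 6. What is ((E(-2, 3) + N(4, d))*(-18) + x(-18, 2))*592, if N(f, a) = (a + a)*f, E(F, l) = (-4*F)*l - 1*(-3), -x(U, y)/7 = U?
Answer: -724608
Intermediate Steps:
x(U, y) = -7*U
E(F, l) = 3 - 4*F*l (E(F, l) = -4*F*l + 3 = 3 - 4*F*l)
N(f, a) = 2*a*f (N(f, a) = (2*a)*f = 2*a*f)
((E(-2, 3) + N(4, d))*(-18) + x(-18, 2))*592 = (((3 - 4*(-2)*3) + 2*6*4)*(-18) - 7*(-18))*592 = (((3 + 24) + 48)*(-18) + 126)*592 = ((27 + 48)*(-18) + 126)*592 = (75*(-18) + 126)*592 = (-1350 + 126)*592 = -1224*592 = -724608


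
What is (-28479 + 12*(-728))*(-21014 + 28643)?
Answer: -283913235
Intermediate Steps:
(-28479 + 12*(-728))*(-21014 + 28643) = (-28479 - 8736)*7629 = -37215*7629 = -283913235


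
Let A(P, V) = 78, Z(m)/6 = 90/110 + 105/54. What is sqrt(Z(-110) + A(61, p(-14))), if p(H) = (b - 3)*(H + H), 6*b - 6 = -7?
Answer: sqrt(102993)/33 ≈ 9.7250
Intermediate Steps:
b = -1/6 (b = 1 + (1/6)*(-7) = 1 - 7/6 = -1/6 ≈ -0.16667)
p(H) = -19*H/3 (p(H) = (-1/6 - 3)*(H + H) = -19*H/3)
Z(m) = 547/33 (Z(m) = 6*(90/110 + 105/54) = 6*(90*(1/110) + 105*(1/54)) = 6*(9/11 + 35/18) = 6*(547/198) = 547/33)
sqrt(Z(-110) + A(61, p(-14))) = sqrt(547/33 + 78) = sqrt(3121/33) = sqrt(102993)/33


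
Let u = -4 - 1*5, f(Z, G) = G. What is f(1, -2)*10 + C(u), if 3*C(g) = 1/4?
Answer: -239/12 ≈ -19.917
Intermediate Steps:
u = -9 (u = -4 - 5 = -9)
C(g) = 1/12 (C(g) = (⅓)/4 = (⅓)*(¼) = 1/12)
f(1, -2)*10 + C(u) = -2*10 + 1/12 = -20 + 1/12 = -239/12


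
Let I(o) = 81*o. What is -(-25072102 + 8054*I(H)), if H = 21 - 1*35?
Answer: 34205338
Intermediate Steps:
H = -14 (H = 21 - 35 = -14)
-(-25072102 + 8054*I(H)) = -8054/(1/(81*(-14) - 3113)) = -8054/(1/(-1134 - 3113)) = -8054/(1/(-4247)) = -8054/(-1/4247) = -8054*(-4247) = 34205338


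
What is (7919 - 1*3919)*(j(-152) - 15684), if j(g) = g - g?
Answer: -62736000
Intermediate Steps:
j(g) = 0
(7919 - 1*3919)*(j(-152) - 15684) = (7919 - 1*3919)*(0 - 15684) = (7919 - 3919)*(-15684) = 4000*(-15684) = -62736000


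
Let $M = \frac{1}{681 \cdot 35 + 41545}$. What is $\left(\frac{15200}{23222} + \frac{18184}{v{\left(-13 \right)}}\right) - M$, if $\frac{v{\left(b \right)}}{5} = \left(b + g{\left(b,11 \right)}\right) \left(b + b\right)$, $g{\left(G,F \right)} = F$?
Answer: $\frac{696657825113}{9868653340} \approx 70.593$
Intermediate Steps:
$M = \frac{1}{65380}$ ($M = \frac{1}{23835 + 41545} = \frac{1}{65380} \approx 1.5295 \cdot 10^{-5}$)
$v{\left(b \right)} = 10 b \left(11 + b\right)$ ($v{\left(b \right)} = 5 \left(b + 11\right) \left(b + b\right) = 5 \left(11 + b\right) 2 b = 5 \cdot 2 b \left(11 + b\right) = 10 b \left(11 + b\right)$)
$\left(\frac{15200}{23222} + \frac{18184}{v{\left(-13 \right)}}\right) - M = \left(\frac{15200}{23222} + \frac{18184}{10 \left(-13\right) \left(11 - 13\right)}\right) - \frac{1}{65380} = \left(15200 \cdot \frac{1}{23222} + \frac{18184}{10 \left(-13\right) \left(-2\right)}\right) - \frac{1}{65380} = \left(\frac{7600}{11611} + \frac{18184}{260}\right) - \frac{1}{65380} = \left(\frac{7600}{11611} + 18184 \cdot \frac{1}{260}\right) - \frac{1}{65380} = \left(\frac{7600}{11611} + \frac{4546}{65}\right) - \frac{1}{65380} = \frac{53277606}{754715} - \frac{1}{65380} = \frac{696657825113}{9868653340}$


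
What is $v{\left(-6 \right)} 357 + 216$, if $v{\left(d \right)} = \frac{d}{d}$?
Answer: $573$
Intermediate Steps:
$v{\left(d \right)} = 1$
$v{\left(-6 \right)} 357 + 216 = 1 \cdot 357 + 216 = 357 + 216 = 573$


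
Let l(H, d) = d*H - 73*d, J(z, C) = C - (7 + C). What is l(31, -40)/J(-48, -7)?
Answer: -240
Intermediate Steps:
J(z, C) = -7 (J(z, C) = C + (-7 - C) = -7)
l(H, d) = -73*d + H*d (l(H, d) = H*d - 73*d = -73*d + H*d)
l(31, -40)/J(-48, -7) = -40*(-73 + 31)/(-7) = -40*(-42)*(-⅐) = 1680*(-⅐) = -240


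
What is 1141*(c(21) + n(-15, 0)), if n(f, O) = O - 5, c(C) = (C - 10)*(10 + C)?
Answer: 383376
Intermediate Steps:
c(C) = (-10 + C)*(10 + C)
n(f, O) = -5 + O
1141*(c(21) + n(-15, 0)) = 1141*((-100 + 21**2) + (-5 + 0)) = 1141*((-100 + 441) - 5) = 1141*(341 - 5) = 1141*336 = 383376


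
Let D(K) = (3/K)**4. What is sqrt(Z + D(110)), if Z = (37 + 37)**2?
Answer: sqrt(801741160081)/12100 ≈ 74.000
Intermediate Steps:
D(K) = 81/K**4
Z = 5476 (Z = 74**2 = 5476)
sqrt(Z + D(110)) = sqrt(5476 + 81/110**4) = sqrt(5476 + 81*(1/146410000)) = sqrt(5476 + 81/146410000) = sqrt(801741160081/146410000) = sqrt(801741160081)/12100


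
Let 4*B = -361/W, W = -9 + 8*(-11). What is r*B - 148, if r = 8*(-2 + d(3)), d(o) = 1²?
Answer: -15078/97 ≈ -155.44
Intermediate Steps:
d(o) = 1
W = -97 (W = -9 - 88 = -97)
B = 361/388 (B = (-361/(-97))/4 = (-361*(-1/97))/4 = (¼)*(361/97) = 361/388 ≈ 0.93041)
r = -8 (r = 8*(-2 + 1) = 8*(-1) = -8)
r*B - 148 = -8*361/388 - 148 = -722/97 - 148 = -15078/97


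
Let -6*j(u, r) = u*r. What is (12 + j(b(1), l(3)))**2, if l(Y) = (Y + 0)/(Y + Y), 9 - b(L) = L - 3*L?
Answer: 17689/144 ≈ 122.84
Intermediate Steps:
b(L) = 9 + 2*L (b(L) = 9 - (L - 3*L) = 9 - (-2)*L = 9 + 2*L)
l(Y) = 1/2 (l(Y) = Y/((2*Y)) = Y*(1/(2*Y)) = 1/2)
j(u, r) = -r*u/6 (j(u, r) = -u*r/6 = -r*u/6)
(12 + j(b(1), l(3)))**2 = (12 - 1/6*1/2*(9 + 2*1))**2 = (12 - 1/6*1/2*(9 + 2))**2 = (12 - 1/6*1/2*11)**2 = (12 - 11/12)**2 = (133/12)**2 = 17689/144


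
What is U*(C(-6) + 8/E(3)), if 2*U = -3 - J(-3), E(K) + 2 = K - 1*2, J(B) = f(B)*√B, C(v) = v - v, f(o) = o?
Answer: 12 - 12*I*√3 ≈ 12.0 - 20.785*I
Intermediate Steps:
C(v) = 0
J(B) = B^(3/2) (J(B) = B*√B = B^(3/2))
E(K) = -4 + K (E(K) = -2 + (K - 1*2) = -2 + (K - 2) = -2 + (-2 + K) = -4 + K)
U = -3/2 + 3*I*√3/2 (U = (-3 - (-3)^(3/2))/2 = (-3 - (-3)*I*√3)/2 = (-3 + 3*I*√3)/2 = -3/2 + 3*I*√3/2 ≈ -1.5 + 2.5981*I)
U*(C(-6) + 8/E(3)) = (-3/2 + 3*I*√3/2)*(0 + 8/(-4 + 3)) = (-3/2 + 3*I*√3/2)*(0 + 8/(-1)) = (-3/2 + 3*I*√3/2)*(0 + 8*(-1)) = (-3/2 + 3*I*√3/2)*(0 - 8) = (-3/2 + 3*I*√3/2)*(-8) = 12 - 12*I*√3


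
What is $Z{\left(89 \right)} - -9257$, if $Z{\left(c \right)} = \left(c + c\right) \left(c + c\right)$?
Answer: $40941$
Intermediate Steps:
$Z{\left(c \right)} = 4 c^{2}$ ($Z{\left(c \right)} = 2 c 2 c = 4 c^{2}$)
$Z{\left(89 \right)} - -9257 = 4 \cdot 89^{2} - -9257 = 4 \cdot 7921 + 9257 = 31684 + 9257 = 40941$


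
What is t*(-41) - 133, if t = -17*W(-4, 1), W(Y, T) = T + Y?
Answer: -2224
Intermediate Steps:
t = 51 (t = -17*(1 - 4) = -17*(-3) = 51)
t*(-41) - 133 = 51*(-41) - 133 = -2091 - 133 = -2224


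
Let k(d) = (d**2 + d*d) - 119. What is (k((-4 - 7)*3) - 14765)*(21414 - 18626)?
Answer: -35424328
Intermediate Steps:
k(d) = -119 + 2*d**2 (k(d) = (d**2 + d**2) - 119 = 2*d**2 - 119 = -119 + 2*d**2)
(k((-4 - 7)*3) - 14765)*(21414 - 18626) = ((-119 + 2*((-4 - 7)*3)**2) - 14765)*(21414 - 18626) = ((-119 + 2*(-11*3)**2) - 14765)*2788 = ((-119 + 2*(-33)**2) - 14765)*2788 = ((-119 + 2*1089) - 14765)*2788 = ((-119 + 2178) - 14765)*2788 = (2059 - 14765)*2788 = -12706*2788 = -35424328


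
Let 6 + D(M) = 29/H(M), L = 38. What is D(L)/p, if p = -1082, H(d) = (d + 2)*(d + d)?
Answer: 18211/3289280 ≈ 0.0055365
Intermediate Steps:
H(d) = 2*d*(2 + d) (H(d) = (2 + d)*(2*d) = 2*d*(2 + d))
D(M) = -6 + 29/(2*M*(2 + M)) (D(M) = -6 + 29/((2*M*(2 + M))) = -6 + 29*(1/(2*M*(2 + M))) = -6 + 29/(2*M*(2 + M)))
D(L)/p = ((½)*(29 - 12*38*(2 + 38))/(38*(2 + 38)))/(-1082) = ((½)*(1/38)*(29 - 12*38*40)/40)*(-1/1082) = ((½)*(1/38)*(1/40)*(29 - 18240))*(-1/1082) = ((½)*(1/38)*(1/40)*(-18211))*(-1/1082) = -18211/3040*(-1/1082) = 18211/3289280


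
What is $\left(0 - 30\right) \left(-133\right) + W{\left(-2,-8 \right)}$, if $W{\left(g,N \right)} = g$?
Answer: $3988$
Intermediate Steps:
$\left(0 - 30\right) \left(-133\right) + W{\left(-2,-8 \right)} = \left(0 - 30\right) \left(-133\right) - 2 = \left(-30\right) \left(-133\right) - 2 = 3990 - 2 = 3988$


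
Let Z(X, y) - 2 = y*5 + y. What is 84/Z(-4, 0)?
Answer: 42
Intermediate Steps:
Z(X, y) = 2 + 6*y (Z(X, y) = 2 + (y*5 + y) = 2 + (5*y + y) = 2 + 6*y)
84/Z(-4, 0) = 84/(2 + 6*0) = 84/(2 + 0) = 84/2 = 84*(½) = 42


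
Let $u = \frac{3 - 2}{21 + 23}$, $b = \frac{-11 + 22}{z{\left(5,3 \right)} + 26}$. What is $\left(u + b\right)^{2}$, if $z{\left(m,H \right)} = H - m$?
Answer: $\frac{16129}{69696} \approx 0.23142$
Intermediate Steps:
$b = \frac{11}{24}$ ($b = \frac{-11 + 22}{\left(3 - 5\right) + 26} = \frac{11}{\left(3 - 5\right) + 26} = \frac{11}{-2 + 26} = \frac{11}{24} \approx 0.45833$)
$u = \frac{1}{44}$ ($u = 1 \cdot \frac{1}{44} = \frac{1}{44} \approx 0.022727$)
$\left(u + b\right)^{2} = \left(\frac{1}{44} + \frac{11}{24}\right)^{2} = \left(\frac{127}{264}\right)^{2} = \frac{16129}{69696}$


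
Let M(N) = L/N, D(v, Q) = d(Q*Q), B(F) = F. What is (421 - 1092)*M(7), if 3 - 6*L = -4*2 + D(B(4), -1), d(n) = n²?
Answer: -3355/21 ≈ -159.76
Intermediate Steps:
D(v, Q) = Q⁴ (D(v, Q) = (Q*Q)² = (Q²)² = Q⁴)
L = 5/3 (L = ½ - (-4*2 + (-1)⁴)/6 = ½ - (-8 + 1)/6 = ½ - ⅙*(-7) = ½ + 7/6 = 5/3 ≈ 1.6667)
M(N) = 5/(3*N)
(421 - 1092)*M(7) = (421 - 1092)*((5/3)/7) = -3355/(3*7) = -671*5/21 = -3355/21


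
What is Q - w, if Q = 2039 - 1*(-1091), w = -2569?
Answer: 5699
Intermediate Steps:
Q = 3130 (Q = 2039 + 1091 = 3130)
Q - w = 3130 - 1*(-2569) = 3130 + 2569 = 5699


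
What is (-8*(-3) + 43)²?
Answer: 4489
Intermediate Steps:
(-8*(-3) + 43)² = (24 + 43)² = 67² = 4489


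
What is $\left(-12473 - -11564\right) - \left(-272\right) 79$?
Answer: $20579$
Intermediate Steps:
$\left(-12473 - -11564\right) - \left(-272\right) 79 = \left(-12473 + 11564\right) - -21488 = -909 + 21488 = 20579$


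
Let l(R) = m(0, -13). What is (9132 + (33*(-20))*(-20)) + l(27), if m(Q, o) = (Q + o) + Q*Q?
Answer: 22319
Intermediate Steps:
m(Q, o) = Q + o + Q**2 (m(Q, o) = (Q + o) + Q**2 = Q + o + Q**2)
l(R) = -13 (l(R) = 0 - 13 + 0**2 = 0 - 13 + 0 = -13)
(9132 + (33*(-20))*(-20)) + l(27) = (9132 + (33*(-20))*(-20)) - 13 = (9132 - 660*(-20)) - 13 = (9132 + 13200) - 13 = 22332 - 13 = 22319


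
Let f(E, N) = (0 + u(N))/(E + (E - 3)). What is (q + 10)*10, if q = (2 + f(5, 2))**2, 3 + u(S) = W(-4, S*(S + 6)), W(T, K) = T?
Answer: 110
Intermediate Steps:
u(S) = -7 (u(S) = -3 - 4 = -7)
f(E, N) = -7/(-3 + 2*E) (f(E, N) = (0 - 7)/(E + (E - 3)) = -7/(E + (-3 + E)) = -7/(-3 + 2*E))
q = 1 (q = (2 - 7/(-3 + 2*5))**2 = (2 - 7/(-3 + 10))**2 = (2 - 7/7)**2 = (2 - 7*1/7)**2 = (2 - 1)**2 = 1**2 = 1)
(q + 10)*10 = (1 + 10)*10 = 11*10 = 110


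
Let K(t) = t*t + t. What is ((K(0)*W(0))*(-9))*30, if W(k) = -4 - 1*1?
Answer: 0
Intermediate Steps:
W(k) = -5 (W(k) = -4 - 1 = -5)
K(t) = t + t**2 (K(t) = t**2 + t = t + t**2)
((K(0)*W(0))*(-9))*30 = (((0*(1 + 0))*(-5))*(-9))*30 = (((0*1)*(-5))*(-9))*30 = ((0*(-5))*(-9))*30 = (0*(-9))*30 = 0*30 = 0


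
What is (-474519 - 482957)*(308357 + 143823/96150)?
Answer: -4731314892763758/16025 ≈ -2.9525e+11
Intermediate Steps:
(-474519 - 482957)*(308357 + 143823/96150) = -957476*(308357 + 143823*(1/96150)) = -957476*(308357 + 47941/32050) = -957476*9882889791/32050 = -4731314892763758/16025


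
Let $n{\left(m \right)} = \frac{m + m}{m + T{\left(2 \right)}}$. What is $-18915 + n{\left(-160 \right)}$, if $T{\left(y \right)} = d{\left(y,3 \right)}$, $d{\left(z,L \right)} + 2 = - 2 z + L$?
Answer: $- \frac{3082825}{163} \approx -18913.0$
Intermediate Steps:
$d{\left(z,L \right)} = -2 + L - 2 z$ ($d{\left(z,L \right)} = -2 + \left(- 2 z + L\right) = -2 + \left(L - 2 z\right) = -2 + L - 2 z$)
$T{\left(y \right)} = 1 - 2 y$ ($T{\left(y \right)} = -2 + 3 - 2 y = 1 - 2 y$)
$n{\left(m \right)} = \frac{2 m}{-3 + m}$ ($n{\left(m \right)} = \frac{m + m}{m + \left(1 - 4\right)} = \frac{2 m}{m + \left(1 - 4\right)} = \frac{2 m}{m - 3} = \frac{2 m}{-3 + m}$)
$-18915 + n{\left(-160 \right)} = -18915 + 2 \left(-160\right) \frac{1}{-3 - 160} = -18915 + 2 \left(-160\right) \frac{1}{-163} = -18915 + 2 \left(-160\right) \left(- \frac{1}{163}\right) = -18915 + \frac{320}{163} = - \frac{3082825}{163}$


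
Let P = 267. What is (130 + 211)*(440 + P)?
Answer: 241087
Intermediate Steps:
(130 + 211)*(440 + P) = (130 + 211)*(440 + 267) = 341*707 = 241087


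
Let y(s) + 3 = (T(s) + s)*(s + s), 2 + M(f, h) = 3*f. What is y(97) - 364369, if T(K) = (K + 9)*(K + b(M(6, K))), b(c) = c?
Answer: 1978178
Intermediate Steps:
M(f, h) = -2 + 3*f
T(K) = (9 + K)*(16 + K) (T(K) = (K + 9)*(K + (-2 + 3*6)) = (9 + K)*(K + (-2 + 18)) = (9 + K)*(K + 16) = (9 + K)*(16 + K))
y(s) = -3 + 2*s*(144 + s² + 26*s) (y(s) = -3 + ((144 + s² + 25*s) + s)*(s + s) = -3 + (144 + s² + 26*s)*(2*s) = -3 + 2*s*(144 + s² + 26*s))
y(97) - 364369 = (-3 + 2*97³ + 52*97² + 288*97) - 364369 = (-3 + 2*912673 + 52*9409 + 27936) - 364369 = (-3 + 1825346 + 489268 + 27936) - 364369 = 2342547 - 364369 = 1978178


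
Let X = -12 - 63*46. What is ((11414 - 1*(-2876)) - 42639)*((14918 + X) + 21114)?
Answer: -938975578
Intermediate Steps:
X = -2910 (X = -12 - 2898 = -2910)
((11414 - 1*(-2876)) - 42639)*((14918 + X) + 21114) = ((11414 - 1*(-2876)) - 42639)*((14918 - 2910) + 21114) = ((11414 + 2876) - 42639)*(12008 + 21114) = (14290 - 42639)*33122 = -28349*33122 = -938975578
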